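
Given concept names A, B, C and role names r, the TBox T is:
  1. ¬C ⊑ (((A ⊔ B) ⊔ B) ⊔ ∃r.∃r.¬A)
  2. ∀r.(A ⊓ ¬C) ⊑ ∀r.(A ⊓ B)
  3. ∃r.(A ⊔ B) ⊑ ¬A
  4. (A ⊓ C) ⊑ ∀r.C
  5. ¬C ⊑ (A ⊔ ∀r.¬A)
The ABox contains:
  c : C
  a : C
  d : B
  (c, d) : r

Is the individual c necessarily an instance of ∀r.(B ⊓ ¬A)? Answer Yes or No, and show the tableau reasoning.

1. c : ∀r.(B ⊓ ¬A)?  L(c) = {C} ∪ {∃r.(¬B ⊔ A)}
   open: L(c) ⊇ {C, ¬A, ∃r.(¬A ⊔ C), ∃r.(¬B ⊔ A)} (+ ∃-successors) — c ∉ ∀r.(B ⊓ ¬A) possible
2. Hence c : ∀r.(B ⊓ ¬A): not entailed.

No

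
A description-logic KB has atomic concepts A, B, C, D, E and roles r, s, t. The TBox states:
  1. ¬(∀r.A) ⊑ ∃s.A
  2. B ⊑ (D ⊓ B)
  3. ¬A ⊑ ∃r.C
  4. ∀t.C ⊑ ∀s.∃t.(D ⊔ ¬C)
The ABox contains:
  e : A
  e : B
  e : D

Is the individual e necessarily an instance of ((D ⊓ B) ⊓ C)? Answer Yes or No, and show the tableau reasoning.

1. e : ((D ⊓ B) ⊓ C)?  L(e) = {A, B, D} ∪ {((¬D ⊔ ¬B) ⊔ ¬C)}
   apply at e: B⊑(D ⊓ B)
   open: L(e) ⊇ {A, B, D, ¬C, ∀r.A, …} (+ ∃-successors) — e ∉ ((D ⊓ B) ⊓ C) possible
2. Hence e : ((D ⊓ B) ⊓ C): not entailed.

No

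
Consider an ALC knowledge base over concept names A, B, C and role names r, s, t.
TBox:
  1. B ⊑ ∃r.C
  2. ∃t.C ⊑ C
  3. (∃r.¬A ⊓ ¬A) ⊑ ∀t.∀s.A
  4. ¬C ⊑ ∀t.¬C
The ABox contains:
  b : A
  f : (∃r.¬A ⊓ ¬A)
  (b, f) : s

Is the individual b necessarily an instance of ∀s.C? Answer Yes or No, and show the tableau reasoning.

1. b : ∀s.C?  L(b) = {A} ∪ {∃s.¬C}
   open: L(b) ⊇ {A, C, ¬B, ∃s.¬C} (+ ∃-successors) — b ∉ ∀s.C possible
2. Hence b : ∀s.C: not entailed.

No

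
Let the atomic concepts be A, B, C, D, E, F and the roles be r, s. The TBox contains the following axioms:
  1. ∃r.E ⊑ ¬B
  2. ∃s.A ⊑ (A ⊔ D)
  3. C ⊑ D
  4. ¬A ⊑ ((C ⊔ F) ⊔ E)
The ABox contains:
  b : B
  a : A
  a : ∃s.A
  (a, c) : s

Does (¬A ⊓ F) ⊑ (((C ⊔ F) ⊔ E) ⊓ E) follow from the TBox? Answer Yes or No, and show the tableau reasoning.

1. (¬A ⊓ F) ⊑ (((C ⊔ F) ⊔ E) ⊓ E)  ⇔  ((¬A ⊓ F) ⊓ (((¬C ⊓ ¬F) ⊓ ¬E) ⊔ ¬E)) unsat w.r.t. T
   apply at x₀: ¬A⊑((C ⊔ F) ⊔ E)
   open: L(x₀) ⊇ {F, ¬A, ¬C, ¬E, ∀r.¬E, …}
2. Hence (¬A ⊓ F) ⊑ (((C ⊔ F) ⊔ E) ⊓ E): not entailed.

No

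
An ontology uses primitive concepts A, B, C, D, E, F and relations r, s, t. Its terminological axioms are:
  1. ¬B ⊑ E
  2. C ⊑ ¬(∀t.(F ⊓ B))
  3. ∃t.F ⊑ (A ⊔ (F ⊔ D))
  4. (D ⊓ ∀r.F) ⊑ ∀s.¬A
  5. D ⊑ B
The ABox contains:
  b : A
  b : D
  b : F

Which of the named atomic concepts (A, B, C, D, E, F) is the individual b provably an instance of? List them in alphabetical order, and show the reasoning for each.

{A, B, D, F}

1. b : A?  L(b) = {A, D, F} ∪ {¬A}
   clash {A, ¬A} at b — b ∈ A
2. b : B?  L(b) = {A, D, F} ∪ {¬B}
   clash {B, ¬B} at b — b ∈ B
3. b : C?  L(b) = {A, D, F} ∪ {¬C}
   apply at b: D⊑B
   open: L(b) ⊇ {A, B, D, F, ¬C, …} (+ ∃-successors) — b ∉ C possible
4. b : D?  L(b) = {A, D, F} ∪ {¬D}
   clash {D, ¬D} at b — b ∈ D
5. b : E?  L(b) = {A, D, F} ∪ {¬E}
   apply at b: D⊑B
   open: L(b) ⊇ {A, B, D, F, ¬C, …} (+ ∃-successors) — b ∉ E possible
6. b : F?  L(b) = {A, D, F} ∪ {¬F}
   clash {F, ¬F} at b — b ∈ F
7. Entailed for b: {A, B, D, F}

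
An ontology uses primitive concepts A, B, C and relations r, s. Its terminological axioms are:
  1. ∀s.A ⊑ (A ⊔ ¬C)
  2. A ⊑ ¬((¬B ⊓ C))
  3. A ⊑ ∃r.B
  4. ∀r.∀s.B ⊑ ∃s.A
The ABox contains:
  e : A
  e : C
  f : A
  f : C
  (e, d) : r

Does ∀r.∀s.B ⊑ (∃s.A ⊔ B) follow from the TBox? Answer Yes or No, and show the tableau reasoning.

1. ∀r.∀s.B ⊑ (∃s.A ⊔ B)  ⇔  (∀r.∀s.B ⊓ (∀s.¬A ⊓ ¬B)) unsat w.r.t. T
   all branches close; clash {A, ¬A} at an ∃-successor
2. Hence ∀r.∀s.B ⊑ (∃s.A ⊔ B): entailed.

Yes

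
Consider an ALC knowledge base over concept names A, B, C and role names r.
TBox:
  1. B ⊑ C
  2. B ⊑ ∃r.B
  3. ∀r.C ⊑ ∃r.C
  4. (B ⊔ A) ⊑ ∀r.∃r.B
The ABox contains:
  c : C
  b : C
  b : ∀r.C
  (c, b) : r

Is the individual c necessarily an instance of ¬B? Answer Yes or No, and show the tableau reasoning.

1. c : ¬B?  L(c) = {C} ∪ {B}
   apply at c: B⊑∃r.B
   open: L(c) ⊇ {B, C, ∀r.∃r.B, ∃r.B, ∃r.¬C} (+ ∃-successors) — c ∉ ¬B possible
2. Hence c : ¬B: not entailed.

No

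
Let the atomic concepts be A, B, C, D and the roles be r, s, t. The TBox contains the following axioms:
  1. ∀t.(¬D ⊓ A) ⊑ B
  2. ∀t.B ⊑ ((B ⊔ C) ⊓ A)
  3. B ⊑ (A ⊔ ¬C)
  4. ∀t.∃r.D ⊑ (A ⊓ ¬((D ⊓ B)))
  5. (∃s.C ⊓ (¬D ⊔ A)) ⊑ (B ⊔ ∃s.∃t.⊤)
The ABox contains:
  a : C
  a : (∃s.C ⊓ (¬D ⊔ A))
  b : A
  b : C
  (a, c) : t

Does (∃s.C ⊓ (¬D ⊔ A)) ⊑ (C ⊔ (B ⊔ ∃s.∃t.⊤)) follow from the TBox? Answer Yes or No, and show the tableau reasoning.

1. (∃s.C ⊓ (¬D ⊔ A)) ⊑ (C ⊔ (B ⊔ ∃s.∃t.⊤))  ⇔  ((∃s.C ⊓ (¬D ⊔ A)) ⊓ (¬C ⊓ (¬B ⊓ ∀s.∀t.⊥))) unsat w.r.t. T
   all branches close; clash {C, ¬C} at x₀
2. Hence (∃s.C ⊓ (¬D ⊔ A)) ⊑ (C ⊔ (B ⊔ ∃s.∃t.⊤)): entailed.

Yes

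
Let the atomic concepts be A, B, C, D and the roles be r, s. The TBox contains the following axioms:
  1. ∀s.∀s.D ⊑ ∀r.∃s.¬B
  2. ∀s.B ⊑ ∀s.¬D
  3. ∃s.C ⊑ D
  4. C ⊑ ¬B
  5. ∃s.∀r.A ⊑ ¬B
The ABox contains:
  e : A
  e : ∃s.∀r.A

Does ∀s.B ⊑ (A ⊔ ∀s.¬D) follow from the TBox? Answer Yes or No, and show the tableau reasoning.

Yes

1. ∀s.B ⊑ (A ⊔ ∀s.¬D)  ⇔  (∀s.B ⊓ (¬A ⊓ ∃s.D)) unsat w.r.t. T
   all branches close; clash {D, ¬D} at an ∃-successor
2. Hence ∀s.B ⊑ (A ⊔ ∀s.¬D): entailed.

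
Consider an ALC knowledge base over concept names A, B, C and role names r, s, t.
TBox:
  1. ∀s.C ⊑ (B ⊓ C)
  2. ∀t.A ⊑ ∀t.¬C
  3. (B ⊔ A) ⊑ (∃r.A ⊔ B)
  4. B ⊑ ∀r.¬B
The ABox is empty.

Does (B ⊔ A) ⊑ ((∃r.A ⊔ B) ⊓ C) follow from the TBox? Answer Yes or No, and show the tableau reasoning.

No

1. (B ⊔ A) ⊑ ((∃r.A ⊔ B) ⊓ C)  ⇔  ((B ⊔ A) ⊓ ((∀r.¬A ⊓ ¬B) ⊔ ¬C)) unsat w.r.t. T
   apply at x₀: (B ⊔ A)⊑(∃r.A ⊔ B)
   open: L(x₀) ⊇ {B, ¬C, ∀r.¬B, ∃s.¬C, ∃t.¬A} (+ ∃-successors)
2. Hence (B ⊔ A) ⊑ ((∃r.A ⊔ B) ⊓ C): not entailed.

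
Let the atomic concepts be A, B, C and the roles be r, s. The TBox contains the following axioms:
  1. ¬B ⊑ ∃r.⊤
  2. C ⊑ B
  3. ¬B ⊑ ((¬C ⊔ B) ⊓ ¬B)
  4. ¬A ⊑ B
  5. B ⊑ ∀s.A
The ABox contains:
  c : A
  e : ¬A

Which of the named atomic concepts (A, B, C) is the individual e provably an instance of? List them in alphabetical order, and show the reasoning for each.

{B}

1. e : A?  L(e) = {¬A} ∪ {¬A}
   apply at e: ¬A⊑B
   open: L(e) ⊇ {B, ¬A, ∀s.A} — e ∉ A possible
2. e : B?  L(e) = {¬A} ∪ {¬B}
   clash {B, ¬B} at e — e ∈ B
3. e : C?  L(e) = {¬A} ∪ {¬C}
   apply at e: ¬A⊑B
   open: L(e) ⊇ {B, ¬A, ¬C, ∀s.A} — e ∉ C possible
4. Entailed for e: {B}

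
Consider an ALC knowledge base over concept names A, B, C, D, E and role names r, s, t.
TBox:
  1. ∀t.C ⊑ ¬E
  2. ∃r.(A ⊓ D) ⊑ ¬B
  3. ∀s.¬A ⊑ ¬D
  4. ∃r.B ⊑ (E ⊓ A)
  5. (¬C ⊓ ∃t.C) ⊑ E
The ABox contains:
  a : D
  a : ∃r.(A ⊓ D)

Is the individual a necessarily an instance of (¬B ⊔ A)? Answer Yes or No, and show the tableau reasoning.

1. a : (¬B ⊔ A)?  L(a) = {D, ∃r.(A ⊓ D)} ∪ {(B ⊓ ¬A)}
   clash {D, ¬D} at a — a ∈ (¬B ⊔ A)
2. Hence a : (¬B ⊔ A): entailed.

Yes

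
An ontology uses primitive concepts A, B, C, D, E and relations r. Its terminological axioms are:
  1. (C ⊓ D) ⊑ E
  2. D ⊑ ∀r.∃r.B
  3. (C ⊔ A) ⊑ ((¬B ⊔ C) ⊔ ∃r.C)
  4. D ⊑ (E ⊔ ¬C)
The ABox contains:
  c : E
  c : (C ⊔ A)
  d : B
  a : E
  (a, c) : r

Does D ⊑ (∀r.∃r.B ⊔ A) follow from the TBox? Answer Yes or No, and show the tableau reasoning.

Yes

1. D ⊑ (∀r.∃r.B ⊔ A)  ⇔  (D ⊓ (∃r.∀r.¬B ⊓ ¬A)) unsat w.r.t. T
   all branches close; clash {B, ¬B} at an ∃-successor
2. Hence D ⊑ (∀r.∃r.B ⊔ A): entailed.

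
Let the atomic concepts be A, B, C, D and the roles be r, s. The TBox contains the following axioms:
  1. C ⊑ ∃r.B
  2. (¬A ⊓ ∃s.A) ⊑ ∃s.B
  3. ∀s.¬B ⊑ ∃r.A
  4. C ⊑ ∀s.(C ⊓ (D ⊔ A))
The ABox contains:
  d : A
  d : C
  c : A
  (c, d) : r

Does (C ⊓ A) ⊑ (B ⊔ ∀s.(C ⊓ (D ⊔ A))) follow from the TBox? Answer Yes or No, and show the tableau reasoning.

Yes

1. (C ⊓ A) ⊑ (B ⊔ ∀s.(C ⊓ (D ⊔ A)))  ⇔  ((C ⊓ A) ⊓ (¬B ⊓ ∃s.(¬C ⊔ (¬D ⊓ ¬A)))) unsat w.r.t. T
   all branches close; clash {A, ¬A} at an ∃-successor
2. Hence (C ⊓ A) ⊑ (B ⊔ ∀s.(C ⊓ (D ⊔ A))): entailed.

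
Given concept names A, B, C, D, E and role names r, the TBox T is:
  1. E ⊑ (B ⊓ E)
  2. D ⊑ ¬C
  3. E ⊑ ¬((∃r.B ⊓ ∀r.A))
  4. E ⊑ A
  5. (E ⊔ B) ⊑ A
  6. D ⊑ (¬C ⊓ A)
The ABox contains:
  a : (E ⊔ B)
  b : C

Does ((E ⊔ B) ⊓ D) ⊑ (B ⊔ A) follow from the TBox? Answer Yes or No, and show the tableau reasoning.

1. ((E ⊔ B) ⊓ D) ⊑ (B ⊔ A)  ⇔  (((E ⊔ B) ⊓ D) ⊓ (¬B ⊓ ¬A)) unsat w.r.t. T
   all branches close; clash {B, ¬B} at x₀
2. Hence ((E ⊔ B) ⊓ D) ⊑ (B ⊔ A): entailed.

Yes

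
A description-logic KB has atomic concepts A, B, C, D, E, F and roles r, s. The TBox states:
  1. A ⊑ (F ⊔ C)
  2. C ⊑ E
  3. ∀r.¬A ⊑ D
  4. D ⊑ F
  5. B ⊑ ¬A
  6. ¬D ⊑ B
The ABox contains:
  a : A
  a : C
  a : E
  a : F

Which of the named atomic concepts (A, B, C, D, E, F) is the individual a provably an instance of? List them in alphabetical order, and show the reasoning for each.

{A, C, D, E, F}

1. a : A?  L(a) = {A, C, E, F} ∪ {¬A}
   clash {A, ¬A} at a — a ∈ A
2. a : B?  L(a) = {A, C, E, F} ∪ {¬B}
   apply at a: A⊑(F ⊔ C)
   open: L(a) ⊇ {A, C, D, E, F, …} — a ∉ B possible
3. a : C?  L(a) = {A, C, E, F} ∪ {¬C}
   clash {C, ¬C} at a — a ∈ C
4. a : D?  L(a) = {A, C, E, F} ∪ {¬D}
   clash {A, ¬A} at a — a ∈ D
5. a : E?  L(a) = {A, C, E, F} ∪ {¬E}
   clash {E, ¬E} at a — a ∈ E
6. a : F?  L(a) = {A, C, E, F} ∪ {¬F}
   clash {F, ¬F} at a — a ∈ F
7. Entailed for a: {A, C, D, E, F}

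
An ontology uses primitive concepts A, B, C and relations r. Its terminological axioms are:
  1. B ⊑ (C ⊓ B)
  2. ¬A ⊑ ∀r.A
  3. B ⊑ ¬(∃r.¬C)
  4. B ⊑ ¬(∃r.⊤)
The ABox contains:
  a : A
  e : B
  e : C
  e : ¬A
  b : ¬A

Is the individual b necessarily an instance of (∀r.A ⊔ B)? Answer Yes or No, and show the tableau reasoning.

1. b : (∀r.A ⊔ B)?  L(b) = {¬A} ∪ {(∃r.¬A ⊓ ¬B)}
   clash {A, ¬A} at an ∃-successor — b ∈ (∀r.A ⊔ B)
2. Hence b : (∀r.A ⊔ B): entailed.

Yes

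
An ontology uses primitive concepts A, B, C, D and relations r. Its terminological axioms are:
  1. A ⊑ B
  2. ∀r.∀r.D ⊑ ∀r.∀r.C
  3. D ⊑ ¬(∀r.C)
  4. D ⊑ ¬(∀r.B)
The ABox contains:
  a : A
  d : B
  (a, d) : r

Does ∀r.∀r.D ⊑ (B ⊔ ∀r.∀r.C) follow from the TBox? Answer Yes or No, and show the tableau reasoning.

Yes

1. ∀r.∀r.D ⊑ (B ⊔ ∀r.∀r.C)  ⇔  (∀r.∀r.D ⊓ (¬B ⊓ ∃r.∃r.¬C)) unsat w.r.t. T
   all branches close; clash {B, ¬B} at x₀
2. Hence ∀r.∀r.D ⊑ (B ⊔ ∀r.∀r.C): entailed.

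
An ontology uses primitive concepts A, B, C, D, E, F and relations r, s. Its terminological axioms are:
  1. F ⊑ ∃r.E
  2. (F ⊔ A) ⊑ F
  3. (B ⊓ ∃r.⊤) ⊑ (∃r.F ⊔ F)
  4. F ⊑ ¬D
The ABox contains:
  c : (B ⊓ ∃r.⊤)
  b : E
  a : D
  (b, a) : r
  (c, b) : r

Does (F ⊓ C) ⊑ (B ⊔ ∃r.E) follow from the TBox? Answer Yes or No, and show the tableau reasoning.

Yes

1. (F ⊓ C) ⊑ (B ⊔ ∃r.E)  ⇔  ((F ⊓ C) ⊓ (¬B ⊓ ∀r.¬E)) unsat w.r.t. T
   all branches close; clash {E, ¬E} at an ∃-successor
2. Hence (F ⊓ C) ⊑ (B ⊔ ∃r.E): entailed.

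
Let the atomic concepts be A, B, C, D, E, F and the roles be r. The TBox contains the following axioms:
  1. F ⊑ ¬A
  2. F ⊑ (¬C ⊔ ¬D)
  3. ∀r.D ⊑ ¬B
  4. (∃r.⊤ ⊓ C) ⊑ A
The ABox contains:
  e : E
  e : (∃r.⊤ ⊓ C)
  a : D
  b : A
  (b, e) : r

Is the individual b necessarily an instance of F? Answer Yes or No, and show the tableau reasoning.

No

1. b : F?  L(b) = {A} ∪ {¬F}
   open: L(b) ⊇ {A, ¬F, ∃r.¬D} (+ ∃-successors) — b ∉ F possible
2. Hence b : F: not entailed.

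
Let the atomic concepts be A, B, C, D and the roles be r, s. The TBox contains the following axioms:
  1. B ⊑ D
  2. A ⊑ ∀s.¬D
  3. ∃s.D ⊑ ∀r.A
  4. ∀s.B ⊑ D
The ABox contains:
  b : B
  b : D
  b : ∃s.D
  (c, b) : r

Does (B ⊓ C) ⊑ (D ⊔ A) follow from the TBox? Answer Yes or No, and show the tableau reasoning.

1. (B ⊓ C) ⊑ (D ⊔ A)  ⇔  ((B ⊓ C) ⊓ (¬D ⊓ ¬A)) unsat w.r.t. T
   all branches close; clash {D, ¬D} at x₀
2. Hence (B ⊓ C) ⊑ (D ⊔ A): entailed.

Yes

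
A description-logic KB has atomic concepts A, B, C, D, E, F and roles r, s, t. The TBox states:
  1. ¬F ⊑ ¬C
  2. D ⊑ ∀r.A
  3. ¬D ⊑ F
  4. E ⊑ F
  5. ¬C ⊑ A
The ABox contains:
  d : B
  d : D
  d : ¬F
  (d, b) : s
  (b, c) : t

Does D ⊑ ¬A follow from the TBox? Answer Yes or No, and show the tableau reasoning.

No

1. D ⊑ ¬A  ⇔  (D ⊓ A) unsat w.r.t. T
   apply at x₀: D⊑∀r.A
   open: L(x₀) ⊇ {A, D, F, ∀r.A}
2. Hence D ⊑ ¬A: not entailed.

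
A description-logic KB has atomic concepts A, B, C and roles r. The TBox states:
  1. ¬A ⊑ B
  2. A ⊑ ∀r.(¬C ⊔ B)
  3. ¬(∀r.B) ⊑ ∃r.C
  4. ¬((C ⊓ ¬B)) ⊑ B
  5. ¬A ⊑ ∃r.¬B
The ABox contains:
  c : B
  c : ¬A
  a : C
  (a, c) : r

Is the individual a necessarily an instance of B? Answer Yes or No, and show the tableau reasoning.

1. a : B?  L(a) = {C} ∪ {¬B}
   open: L(a) ⊇ {A, C, ¬B, ∀r.(¬C ⊔ B), ∀r.B} — a ∉ B possible
2. Hence a : B: not entailed.

No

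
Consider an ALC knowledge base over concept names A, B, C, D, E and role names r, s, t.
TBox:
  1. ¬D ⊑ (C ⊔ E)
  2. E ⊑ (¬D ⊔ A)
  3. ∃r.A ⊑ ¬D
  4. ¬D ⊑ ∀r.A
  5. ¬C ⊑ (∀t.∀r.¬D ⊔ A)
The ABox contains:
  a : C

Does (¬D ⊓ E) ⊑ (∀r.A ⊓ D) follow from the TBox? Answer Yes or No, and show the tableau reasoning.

No

1. (¬D ⊓ E) ⊑ (∀r.A ⊓ D)  ⇔  ((¬D ⊓ E) ⊓ (∃r.¬A ⊔ ¬D)) unsat w.r.t. T
   apply at x₀: ¬D⊑(C ⊔ E); E⊑(¬D ⊔ A); ¬D⊑∀r.A
   open: L(x₀) ⊇ {C, E, ¬D, ∀r.A}
2. Hence (¬D ⊓ E) ⊑ (∀r.A ⊓ D): not entailed.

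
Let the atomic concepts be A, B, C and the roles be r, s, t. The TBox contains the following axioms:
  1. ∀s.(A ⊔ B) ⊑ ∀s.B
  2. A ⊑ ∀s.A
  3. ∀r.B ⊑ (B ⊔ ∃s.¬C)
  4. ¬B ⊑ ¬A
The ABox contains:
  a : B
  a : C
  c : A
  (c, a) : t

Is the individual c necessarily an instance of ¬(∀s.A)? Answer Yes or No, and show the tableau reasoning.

No

1. c : ¬(∀s.A)?  L(c) = {A} ∪ {∀s.A}
   open: L(c) ⊇ {A, B, ∀s.A, ∀s.B, ∃r.¬B} (+ ∃-successors) — c ∉ ¬(∀s.A) possible
2. Hence c : ¬(∀s.A): not entailed.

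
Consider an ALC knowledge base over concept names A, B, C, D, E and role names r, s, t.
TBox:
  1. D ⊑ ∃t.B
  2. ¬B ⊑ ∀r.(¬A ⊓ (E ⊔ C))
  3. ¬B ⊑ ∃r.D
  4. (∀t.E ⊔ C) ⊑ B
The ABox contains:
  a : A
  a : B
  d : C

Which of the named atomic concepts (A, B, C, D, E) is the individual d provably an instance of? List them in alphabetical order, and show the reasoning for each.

1. d : A?  L(d) = {C} ∪ {¬A}
   open: L(d) ⊇ {B, C, ¬A, ¬D} — d ∉ A possible
2. d : B?  L(d) = {C} ∪ {¬B}
   clash {B, ¬B} at d — d ∈ B
3. d : C?  L(d) = {C} ∪ {¬C}
   clash {C, ¬C} at d — d ∈ C
4. d : D?  L(d) = {C} ∪ {¬D}
   open: L(d) ⊇ {B, C, ¬D} — d ∉ D possible
5. d : E?  L(d) = {C} ∪ {¬E}
   open: L(d) ⊇ {B, C, ¬D, ¬E} — d ∉ E possible
6. Entailed for d: {B, C}

{B, C}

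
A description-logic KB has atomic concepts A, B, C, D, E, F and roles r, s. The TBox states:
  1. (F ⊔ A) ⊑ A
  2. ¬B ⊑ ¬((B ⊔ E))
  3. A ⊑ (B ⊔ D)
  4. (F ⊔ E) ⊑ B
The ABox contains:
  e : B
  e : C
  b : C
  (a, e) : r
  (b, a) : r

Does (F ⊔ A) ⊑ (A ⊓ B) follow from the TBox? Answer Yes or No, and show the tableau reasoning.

1. (F ⊔ A) ⊑ (A ⊓ B)  ⇔  ((F ⊔ A) ⊓ (¬A ⊔ ¬B)) unsat w.r.t. T
   apply at x₀: (F ⊔ A)⊑A
   open: L(x₀) ⊇ {A, D, ¬B, ¬E, ¬F}
2. Hence (F ⊔ A) ⊑ (A ⊓ B): not entailed.

No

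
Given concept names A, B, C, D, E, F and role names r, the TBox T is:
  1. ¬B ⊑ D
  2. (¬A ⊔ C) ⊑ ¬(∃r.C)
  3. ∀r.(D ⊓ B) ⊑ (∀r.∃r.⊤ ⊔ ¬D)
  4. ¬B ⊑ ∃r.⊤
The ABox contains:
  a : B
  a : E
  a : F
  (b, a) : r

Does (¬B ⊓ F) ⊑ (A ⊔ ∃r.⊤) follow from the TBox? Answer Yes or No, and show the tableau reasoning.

Yes

1. (¬B ⊓ F) ⊑ (A ⊔ ∃r.⊤)  ⇔  ((¬B ⊓ F) ⊓ (¬A ⊓ ∀r.⊥)) unsat w.r.t. T
   all branches close; clash {D, ¬D} at x₀
2. Hence (¬B ⊓ F) ⊑ (A ⊔ ∃r.⊤): entailed.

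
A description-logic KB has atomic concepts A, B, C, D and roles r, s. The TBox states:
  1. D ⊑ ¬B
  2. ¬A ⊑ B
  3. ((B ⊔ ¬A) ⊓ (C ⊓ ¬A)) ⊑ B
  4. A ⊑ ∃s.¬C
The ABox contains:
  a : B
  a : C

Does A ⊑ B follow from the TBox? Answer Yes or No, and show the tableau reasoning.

No

1. A ⊑ B  ⇔  (A ⊓ ¬B) unsat w.r.t. T
   apply at x₀: A⊑∃s.¬C
   open: L(x₀) ⊇ {A, ¬B, ∃s.¬C} (+ ∃-successors)
2. Hence A ⊑ B: not entailed.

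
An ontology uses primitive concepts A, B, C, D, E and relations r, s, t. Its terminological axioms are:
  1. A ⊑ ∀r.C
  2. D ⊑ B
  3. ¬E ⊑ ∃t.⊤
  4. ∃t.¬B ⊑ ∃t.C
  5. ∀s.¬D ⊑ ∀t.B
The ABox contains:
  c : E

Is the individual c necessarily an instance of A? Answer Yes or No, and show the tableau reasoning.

No

1. c : A?  L(c) = {E} ∪ {¬A}
   open: L(c) ⊇ {E, ¬A, ¬D, ∀t.B} — c ∉ A possible
2. Hence c : A: not entailed.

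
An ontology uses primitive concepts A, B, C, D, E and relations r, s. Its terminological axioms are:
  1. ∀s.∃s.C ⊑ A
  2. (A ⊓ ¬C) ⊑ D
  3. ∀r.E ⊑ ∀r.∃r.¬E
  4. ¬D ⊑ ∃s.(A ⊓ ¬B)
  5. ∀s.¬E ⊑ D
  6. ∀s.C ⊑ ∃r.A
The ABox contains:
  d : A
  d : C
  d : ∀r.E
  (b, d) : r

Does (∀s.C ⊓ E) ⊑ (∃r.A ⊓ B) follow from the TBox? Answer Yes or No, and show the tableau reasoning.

1. (∀s.C ⊓ E) ⊑ (∃r.A ⊓ B)  ⇔  ((∀s.C ⊓ E) ⊓ (∀r.¬A ⊔ ¬B)) unsat w.r.t. T
   apply at x₀: ∀s.C⊑∃r.A
   open: L(x₀) ⊇ {D, E, ¬A, ¬B, ∀s.C, …} (+ ∃-successors)
2. Hence (∀s.C ⊓ E) ⊑ (∃r.A ⊓ B): not entailed.

No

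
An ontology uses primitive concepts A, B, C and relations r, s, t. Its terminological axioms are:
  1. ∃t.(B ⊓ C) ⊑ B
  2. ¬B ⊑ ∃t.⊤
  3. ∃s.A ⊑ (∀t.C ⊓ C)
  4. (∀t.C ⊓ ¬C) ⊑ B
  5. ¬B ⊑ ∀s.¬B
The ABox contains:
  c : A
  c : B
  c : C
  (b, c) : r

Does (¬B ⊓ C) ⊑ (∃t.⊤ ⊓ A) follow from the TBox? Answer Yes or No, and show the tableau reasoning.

1. (¬B ⊓ C) ⊑ (∃t.⊤ ⊓ A)  ⇔  ((¬B ⊓ C) ⊓ (∀t.⊥ ⊔ ¬A)) unsat w.r.t. T
   apply at x₀: ¬B⊑∃t.⊤; ¬B⊑∀s.¬B
   open: L(x₀) ⊇ {C, ¬A, ¬B, ∀s.¬A, ∀s.¬B, …} (+ ∃-successors)
2. Hence (¬B ⊓ C) ⊑ (∃t.⊤ ⊓ A): not entailed.

No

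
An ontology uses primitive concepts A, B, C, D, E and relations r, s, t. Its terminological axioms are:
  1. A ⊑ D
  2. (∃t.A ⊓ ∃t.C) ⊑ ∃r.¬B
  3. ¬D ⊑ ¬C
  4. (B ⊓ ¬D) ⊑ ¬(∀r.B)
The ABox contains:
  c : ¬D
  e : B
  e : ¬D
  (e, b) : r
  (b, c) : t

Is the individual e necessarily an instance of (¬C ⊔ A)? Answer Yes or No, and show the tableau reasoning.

Yes

1. e : (¬C ⊔ A)?  L(e) = {B, ¬D} ∪ {(C ⊓ ¬A)}
   clash {C, ¬C} at e — e ∈ (¬C ⊔ A)
2. Hence e : (¬C ⊔ A): entailed.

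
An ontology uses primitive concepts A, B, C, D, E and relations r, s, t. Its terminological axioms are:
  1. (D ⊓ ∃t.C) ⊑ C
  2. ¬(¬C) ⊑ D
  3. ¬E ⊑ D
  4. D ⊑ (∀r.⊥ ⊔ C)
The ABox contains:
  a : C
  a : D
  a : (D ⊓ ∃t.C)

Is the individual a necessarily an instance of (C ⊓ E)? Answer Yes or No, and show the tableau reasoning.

1. a : (C ⊓ E)?  L(a) = {C, D, (D ⊓ ∃t.C)} ∪ {(¬C ⊔ ¬E)}
   apply at a: D⊑(∀r.⊥ ⊔ C)
   open: L(a) ⊇ {C, D, ¬E, ∃t.C} (+ ∃-successors) — a ∉ (C ⊓ E) possible
2. Hence a : (C ⊓ E): not entailed.

No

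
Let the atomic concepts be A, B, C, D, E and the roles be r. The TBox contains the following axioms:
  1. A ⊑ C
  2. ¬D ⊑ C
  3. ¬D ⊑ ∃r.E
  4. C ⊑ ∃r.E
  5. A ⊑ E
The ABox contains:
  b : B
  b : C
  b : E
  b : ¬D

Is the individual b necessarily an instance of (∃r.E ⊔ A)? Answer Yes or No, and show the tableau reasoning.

1. b : (∃r.E ⊔ A)?  L(b) = {B, C, E, ¬D} ∪ {(∀r.¬E ⊓ ¬A)}
   clash {E, ¬E} at an ∃-successor — b ∈ (∃r.E ⊔ A)
2. Hence b : (∃r.E ⊔ A): entailed.

Yes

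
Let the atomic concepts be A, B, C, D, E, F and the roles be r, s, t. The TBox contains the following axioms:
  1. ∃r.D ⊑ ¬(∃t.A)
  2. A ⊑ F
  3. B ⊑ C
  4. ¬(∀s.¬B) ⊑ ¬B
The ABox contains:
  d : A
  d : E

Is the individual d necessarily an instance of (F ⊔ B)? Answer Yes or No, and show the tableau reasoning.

1. d : (F ⊔ B)?  L(d) = {A, E} ∪ {(¬F ⊓ ¬B)}
   clash {F, ¬F} at d — d ∈ (F ⊔ B)
2. Hence d : (F ⊔ B): entailed.

Yes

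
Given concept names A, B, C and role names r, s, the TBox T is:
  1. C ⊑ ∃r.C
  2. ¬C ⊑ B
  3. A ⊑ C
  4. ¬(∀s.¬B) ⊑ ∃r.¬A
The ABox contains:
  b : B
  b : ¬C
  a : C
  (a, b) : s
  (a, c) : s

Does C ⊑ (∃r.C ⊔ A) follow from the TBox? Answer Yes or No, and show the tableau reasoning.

1. C ⊑ (∃r.C ⊔ A)  ⇔  (C ⊓ (∀r.¬C ⊓ ¬A)) unsat w.r.t. T
   all branches close; clash {C, ¬C} at an ∃-successor
2. Hence C ⊑ (∃r.C ⊔ A): entailed.

Yes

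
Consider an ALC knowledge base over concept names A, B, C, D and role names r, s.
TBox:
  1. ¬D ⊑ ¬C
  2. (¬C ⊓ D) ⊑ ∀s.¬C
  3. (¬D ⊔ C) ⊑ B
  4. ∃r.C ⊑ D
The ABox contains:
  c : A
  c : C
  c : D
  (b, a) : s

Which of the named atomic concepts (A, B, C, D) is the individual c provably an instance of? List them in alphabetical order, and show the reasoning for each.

{A, B, C, D}

1. c : A?  L(c) = {A, C, D} ∪ {¬A}
   clash {A, ¬A} at c — c ∈ A
2. c : B?  L(c) = {A, C, D} ∪ {¬B}
   clash {B, ¬B} at c — c ∈ B
3. c : C?  L(c) = {A, C, D} ∪ {¬C}
   clash {C, ¬C} at c — c ∈ C
4. c : D?  L(c) = {A, C, D} ∪ {¬D}
   clash {D, ¬D} at c — c ∈ D
5. Entailed for c: {A, B, C, D}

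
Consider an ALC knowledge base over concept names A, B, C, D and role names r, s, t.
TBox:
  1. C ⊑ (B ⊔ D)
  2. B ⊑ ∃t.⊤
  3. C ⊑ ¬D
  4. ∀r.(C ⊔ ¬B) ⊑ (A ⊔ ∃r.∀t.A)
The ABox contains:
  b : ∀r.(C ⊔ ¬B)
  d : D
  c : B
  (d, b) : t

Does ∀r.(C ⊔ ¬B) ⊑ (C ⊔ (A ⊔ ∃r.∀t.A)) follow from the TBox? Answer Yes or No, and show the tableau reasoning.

Yes

1. ∀r.(C ⊔ ¬B) ⊑ (C ⊔ (A ⊔ ∃r.∀t.A))  ⇔  (∀r.(C ⊔ ¬B) ⊓ (¬C ⊓ (¬A ⊓ ∀r.∃t.¬A))) unsat w.r.t. T
   all branches close; clash {D, ¬D} at an ∃-successor
2. Hence ∀r.(C ⊔ ¬B) ⊑ (C ⊔ (A ⊔ ∃r.∀t.A)): entailed.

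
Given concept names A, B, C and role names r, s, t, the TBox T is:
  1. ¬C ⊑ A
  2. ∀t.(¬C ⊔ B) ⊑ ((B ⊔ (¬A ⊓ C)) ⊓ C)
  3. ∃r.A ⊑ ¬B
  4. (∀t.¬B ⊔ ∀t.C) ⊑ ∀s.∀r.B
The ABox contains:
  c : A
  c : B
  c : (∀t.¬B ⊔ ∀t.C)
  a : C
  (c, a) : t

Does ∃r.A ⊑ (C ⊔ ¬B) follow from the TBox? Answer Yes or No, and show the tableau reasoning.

Yes

1. ∃r.A ⊑ (C ⊔ ¬B)  ⇔  (∃r.A ⊓ (¬C ⊓ B)) unsat w.r.t. T
   all branches close; clash {B, ¬B} at x₀
2. Hence ∃r.A ⊑ (C ⊔ ¬B): entailed.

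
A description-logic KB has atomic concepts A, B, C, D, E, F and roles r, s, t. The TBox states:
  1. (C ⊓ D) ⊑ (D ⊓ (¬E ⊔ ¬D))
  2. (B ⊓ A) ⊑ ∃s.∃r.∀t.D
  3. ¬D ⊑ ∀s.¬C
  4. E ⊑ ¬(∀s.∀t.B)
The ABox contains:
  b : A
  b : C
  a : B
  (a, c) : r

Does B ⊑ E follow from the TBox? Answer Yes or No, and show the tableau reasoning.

No

1. B ⊑ E  ⇔  (B ⊓ ¬E) unsat w.r.t. T
   open: L(x₀) ⊇ {B, D, ¬A, ¬C, ¬E}
2. Hence B ⊑ E: not entailed.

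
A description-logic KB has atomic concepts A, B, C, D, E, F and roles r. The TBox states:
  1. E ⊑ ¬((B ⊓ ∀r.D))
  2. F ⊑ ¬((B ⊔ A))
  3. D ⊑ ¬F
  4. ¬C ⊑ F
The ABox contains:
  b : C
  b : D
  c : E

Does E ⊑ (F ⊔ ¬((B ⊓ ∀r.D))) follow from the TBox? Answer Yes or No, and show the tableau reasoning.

Yes

1. E ⊑ (F ⊔ ¬((B ⊓ ∀r.D)))  ⇔  (E ⊓ (¬F ⊓ (B ⊓ ∀r.D))) unsat w.r.t. T
   all branches close; clash {F, ¬F} at x₀
2. Hence E ⊑ (F ⊔ ¬((B ⊓ ∀r.D))): entailed.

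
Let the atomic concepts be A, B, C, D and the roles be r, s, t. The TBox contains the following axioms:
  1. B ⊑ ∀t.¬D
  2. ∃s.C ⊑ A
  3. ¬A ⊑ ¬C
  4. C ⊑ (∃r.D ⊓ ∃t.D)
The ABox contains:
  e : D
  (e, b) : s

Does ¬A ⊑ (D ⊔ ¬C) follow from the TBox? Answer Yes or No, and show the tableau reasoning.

1. ¬A ⊑ (D ⊔ ¬C)  ⇔  (¬A ⊓ (¬D ⊓ C)) unsat w.r.t. T
   all branches close; clash {C, ¬C} at x₀
2. Hence ¬A ⊑ (D ⊔ ¬C): entailed.

Yes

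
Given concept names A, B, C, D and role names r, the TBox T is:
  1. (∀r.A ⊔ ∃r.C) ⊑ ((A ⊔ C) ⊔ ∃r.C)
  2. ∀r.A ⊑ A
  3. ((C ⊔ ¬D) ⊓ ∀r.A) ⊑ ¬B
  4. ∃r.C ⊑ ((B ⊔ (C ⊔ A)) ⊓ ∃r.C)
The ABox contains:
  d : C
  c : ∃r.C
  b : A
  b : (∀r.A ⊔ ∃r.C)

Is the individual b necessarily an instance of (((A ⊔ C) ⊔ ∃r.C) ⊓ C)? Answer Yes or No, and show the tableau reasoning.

1. b : (((A ⊔ C) ⊔ ∃r.C) ⊓ C)?  L(b) = {A, (∀r.A ⊔ ∃r.C)} ∪ {(((¬A ⊓ ¬C) ⊓ ∀r.¬C) ⊔ ¬C)}
   apply at b: (∀r.A ⊔ ∃r.C)⊑((A ⊔ C) ⊔ ∃r.C)
   open: L(b) ⊇ {A, D, ¬C, ∀r.A, ∀r.¬C} — b ∉ (((A ⊔ C) ⊔ ∃r.C) ⊓ C) possible
2. Hence b : (((A ⊔ C) ⊔ ∃r.C) ⊓ C): not entailed.

No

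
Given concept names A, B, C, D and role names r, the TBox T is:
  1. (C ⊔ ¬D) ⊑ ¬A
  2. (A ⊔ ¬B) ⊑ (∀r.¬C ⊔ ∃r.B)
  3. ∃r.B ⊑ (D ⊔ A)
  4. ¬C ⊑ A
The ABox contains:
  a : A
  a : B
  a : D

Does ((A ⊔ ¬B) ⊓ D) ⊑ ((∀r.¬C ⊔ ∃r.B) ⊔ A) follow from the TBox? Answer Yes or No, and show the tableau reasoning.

1. ((A ⊔ ¬B) ⊓ D) ⊑ ((∀r.¬C ⊔ ∃r.B) ⊔ A)  ⇔  (((A ⊔ ¬B) ⊓ D) ⊓ ((∃r.C ⊓ ∀r.¬B) ⊓ ¬A)) unsat w.r.t. T
   all branches close; clash {A, ¬A} at x₀
2. Hence ((A ⊔ ¬B) ⊓ D) ⊑ ((∀r.¬C ⊔ ∃r.B) ⊔ A): entailed.

Yes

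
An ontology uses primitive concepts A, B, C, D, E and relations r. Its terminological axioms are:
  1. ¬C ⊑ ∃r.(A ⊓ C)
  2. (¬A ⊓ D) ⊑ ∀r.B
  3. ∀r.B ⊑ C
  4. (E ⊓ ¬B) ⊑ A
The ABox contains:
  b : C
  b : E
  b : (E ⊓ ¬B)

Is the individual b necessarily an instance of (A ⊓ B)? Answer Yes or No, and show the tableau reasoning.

1. b : (A ⊓ B)?  L(b) = {C, E, (E ⊓ ¬B)} ∪ {(¬A ⊔ ¬B)}
   apply at b: (E ⊓ ¬B)⊑A
   open: L(b) ⊇ {A, C, E, ¬B} — b ∉ (A ⊓ B) possible
2. Hence b : (A ⊓ B): not entailed.

No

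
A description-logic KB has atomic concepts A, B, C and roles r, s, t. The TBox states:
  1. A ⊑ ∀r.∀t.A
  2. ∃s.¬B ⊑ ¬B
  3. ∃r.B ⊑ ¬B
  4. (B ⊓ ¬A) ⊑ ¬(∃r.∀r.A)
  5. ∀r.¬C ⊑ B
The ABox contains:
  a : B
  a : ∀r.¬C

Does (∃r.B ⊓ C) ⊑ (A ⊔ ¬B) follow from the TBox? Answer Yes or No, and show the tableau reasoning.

1. (∃r.B ⊓ C) ⊑ (A ⊔ ¬B)  ⇔  ((∃r.B ⊓ C) ⊓ (¬A ⊓ B)) unsat w.r.t. T
   all branches close; clash {B, ¬B} at x₀
2. Hence (∃r.B ⊓ C) ⊑ (A ⊔ ¬B): entailed.

Yes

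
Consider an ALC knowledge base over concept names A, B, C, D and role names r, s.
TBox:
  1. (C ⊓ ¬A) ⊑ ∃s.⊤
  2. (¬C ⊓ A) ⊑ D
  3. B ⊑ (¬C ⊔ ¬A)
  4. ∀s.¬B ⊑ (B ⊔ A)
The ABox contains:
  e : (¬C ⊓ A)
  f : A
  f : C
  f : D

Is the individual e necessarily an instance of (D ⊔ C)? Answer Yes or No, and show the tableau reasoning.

Yes

1. e : (D ⊔ C)?  L(e) = {(¬C ⊓ A)} ∪ {(¬D ⊓ ¬C)}
   clash {D, ¬D} at e — e ∈ (D ⊔ C)
2. Hence e : (D ⊔ C): entailed.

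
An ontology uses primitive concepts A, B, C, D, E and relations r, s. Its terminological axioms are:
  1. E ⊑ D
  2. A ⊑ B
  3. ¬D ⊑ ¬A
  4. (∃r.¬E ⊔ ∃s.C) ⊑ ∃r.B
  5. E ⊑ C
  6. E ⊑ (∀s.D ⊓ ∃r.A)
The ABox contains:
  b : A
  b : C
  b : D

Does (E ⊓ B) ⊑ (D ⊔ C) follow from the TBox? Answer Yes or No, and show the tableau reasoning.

1. (E ⊓ B) ⊑ (D ⊔ C)  ⇔  ((E ⊓ B) ⊓ (¬D ⊓ ¬C)) unsat w.r.t. T
   all branches close; clash {C, ¬C} at x₀
2. Hence (E ⊓ B) ⊑ (D ⊔ C): entailed.

Yes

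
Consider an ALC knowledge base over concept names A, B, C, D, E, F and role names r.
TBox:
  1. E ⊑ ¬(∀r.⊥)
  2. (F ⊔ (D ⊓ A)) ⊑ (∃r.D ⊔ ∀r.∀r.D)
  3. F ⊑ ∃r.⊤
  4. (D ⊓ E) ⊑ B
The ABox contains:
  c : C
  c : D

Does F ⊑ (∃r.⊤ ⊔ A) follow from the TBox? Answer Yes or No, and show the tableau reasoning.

1. F ⊑ (∃r.⊤ ⊔ A)  ⇔  (F ⊓ (∀r.⊥ ⊓ ¬A)) unsat w.r.t. T
   all branches close; clash ⊥ at an ∃-successor
2. Hence F ⊑ (∃r.⊤ ⊔ A): entailed.

Yes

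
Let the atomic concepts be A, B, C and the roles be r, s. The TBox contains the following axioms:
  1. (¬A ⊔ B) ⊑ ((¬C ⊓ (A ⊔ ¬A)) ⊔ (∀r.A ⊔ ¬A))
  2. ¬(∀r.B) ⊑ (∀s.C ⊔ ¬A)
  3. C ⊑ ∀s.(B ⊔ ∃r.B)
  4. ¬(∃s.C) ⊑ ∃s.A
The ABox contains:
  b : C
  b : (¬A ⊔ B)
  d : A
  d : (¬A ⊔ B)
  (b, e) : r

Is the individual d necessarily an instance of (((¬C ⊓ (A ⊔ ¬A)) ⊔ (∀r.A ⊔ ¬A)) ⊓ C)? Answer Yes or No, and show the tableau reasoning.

No

1. d : (((¬C ⊓ (A ⊔ ¬A)) ⊔ (∀r.A ⊔ ¬A)) ⊓ C)?  L(d) = {A, (¬A ⊔ B)} ∪ {(((C ⊔ (¬A ⊓ A)) ⊓ (∃r.¬A ⊓ A)) ⊔ ¬C)}
   apply at d: (¬A ⊔ B)⊑((¬C ⊓ (A ⊔ ¬A)) ⊔ (∀r.A ⊔ ¬A))
   open: L(d) ⊇ {A, B, ¬C, ∀r.B, ∃s.C} (+ ∃-successors) — d ∉ (((¬C ⊓ (A ⊔ ¬A)) ⊔ (∀r.A ⊔ ¬A)) ⊓ C) possible
2. Hence d : (((¬C ⊓ (A ⊔ ¬A)) ⊔ (∀r.A ⊔ ¬A)) ⊓ C): not entailed.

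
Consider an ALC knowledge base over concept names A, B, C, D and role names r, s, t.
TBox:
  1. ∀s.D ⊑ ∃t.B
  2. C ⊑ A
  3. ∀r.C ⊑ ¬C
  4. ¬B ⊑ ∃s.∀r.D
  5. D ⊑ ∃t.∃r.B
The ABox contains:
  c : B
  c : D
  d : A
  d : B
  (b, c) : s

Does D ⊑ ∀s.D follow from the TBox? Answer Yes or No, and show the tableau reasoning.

No

1. D ⊑ ∀s.D  ⇔  (D ⊓ ∃s.¬D) unsat w.r.t. T
   apply at x₀: D⊑∃t.∃r.B
   open: L(x₀) ⊇ {B, D, ¬C, ∃s.¬D, ∃t.∃r.B} (+ ∃-successors)
2. Hence D ⊑ ∀s.D: not entailed.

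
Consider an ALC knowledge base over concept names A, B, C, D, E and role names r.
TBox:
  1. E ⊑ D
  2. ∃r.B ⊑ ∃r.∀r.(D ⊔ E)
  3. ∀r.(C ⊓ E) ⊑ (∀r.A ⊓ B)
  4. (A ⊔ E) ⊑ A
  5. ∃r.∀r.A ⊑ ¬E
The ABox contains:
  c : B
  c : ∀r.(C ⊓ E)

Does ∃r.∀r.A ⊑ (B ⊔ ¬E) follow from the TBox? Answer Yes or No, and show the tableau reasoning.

Yes

1. ∃r.∀r.A ⊑ (B ⊔ ¬E)  ⇔  (∃r.∀r.A ⊓ (¬B ⊓ E)) unsat w.r.t. T
   all branches close; clash {E, ¬E} at x₀
2. Hence ∃r.∀r.A ⊑ (B ⊔ ¬E): entailed.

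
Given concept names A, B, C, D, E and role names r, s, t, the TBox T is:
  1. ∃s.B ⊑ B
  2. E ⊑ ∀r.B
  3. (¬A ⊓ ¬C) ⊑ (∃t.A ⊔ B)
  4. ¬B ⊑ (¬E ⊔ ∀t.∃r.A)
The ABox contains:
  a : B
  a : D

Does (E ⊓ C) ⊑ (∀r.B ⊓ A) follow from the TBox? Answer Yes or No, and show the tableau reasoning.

1. (E ⊓ C) ⊑ (∀r.B ⊓ A)  ⇔  ((E ⊓ C) ⊓ (∃r.¬B ⊔ ¬A)) unsat w.r.t. T
   apply at x₀: E⊑∀r.B
   open: L(x₀) ⊇ {B, C, E, ¬A, ∀r.B, …}
2. Hence (E ⊓ C) ⊑ (∀r.B ⊓ A): not entailed.

No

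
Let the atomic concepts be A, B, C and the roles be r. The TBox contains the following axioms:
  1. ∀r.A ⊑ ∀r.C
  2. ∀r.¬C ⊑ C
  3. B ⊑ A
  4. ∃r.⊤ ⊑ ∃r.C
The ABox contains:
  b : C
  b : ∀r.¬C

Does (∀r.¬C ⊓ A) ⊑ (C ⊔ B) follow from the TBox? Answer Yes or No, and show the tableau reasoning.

Yes

1. (∀r.¬C ⊓ A) ⊑ (C ⊔ B)  ⇔  ((∀r.¬C ⊓ A) ⊓ (¬C ⊓ ¬B)) unsat w.r.t. T
   all branches close; clash {C, ¬C} at an ∃-successor
2. Hence (∀r.¬C ⊓ A) ⊑ (C ⊔ B): entailed.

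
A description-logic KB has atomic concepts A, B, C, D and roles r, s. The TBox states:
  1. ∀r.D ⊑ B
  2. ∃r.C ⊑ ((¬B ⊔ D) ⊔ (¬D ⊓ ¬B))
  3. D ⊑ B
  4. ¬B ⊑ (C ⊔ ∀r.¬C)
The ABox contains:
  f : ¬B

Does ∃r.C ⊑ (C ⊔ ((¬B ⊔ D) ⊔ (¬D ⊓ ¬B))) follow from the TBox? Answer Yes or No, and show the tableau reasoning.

1. ∃r.C ⊑ (C ⊔ ((¬B ⊔ D) ⊔ (¬D ⊓ ¬B)))  ⇔  (∃r.C ⊓ (¬C ⊓ ((B ⊓ ¬D) ⊓ (D ⊔ B)))) unsat w.r.t. T
   all branches close; clash {B, ¬B} at x₀
2. Hence ∃r.C ⊑ (C ⊔ ((¬B ⊔ D) ⊔ (¬D ⊓ ¬B))): entailed.

Yes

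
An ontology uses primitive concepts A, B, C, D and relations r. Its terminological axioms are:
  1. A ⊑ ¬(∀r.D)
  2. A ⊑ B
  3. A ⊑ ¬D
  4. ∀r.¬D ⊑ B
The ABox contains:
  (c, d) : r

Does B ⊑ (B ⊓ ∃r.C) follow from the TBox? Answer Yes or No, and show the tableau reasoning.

1. B ⊑ (B ⊓ ∃r.C)  ⇔  (B ⊓ (¬B ⊔ ∀r.¬C)) unsat w.r.t. T
   open: L(x₀) ⊇ {B, ¬A, ∀r.¬C}
2. Hence B ⊑ (B ⊓ ∃r.C): not entailed.

No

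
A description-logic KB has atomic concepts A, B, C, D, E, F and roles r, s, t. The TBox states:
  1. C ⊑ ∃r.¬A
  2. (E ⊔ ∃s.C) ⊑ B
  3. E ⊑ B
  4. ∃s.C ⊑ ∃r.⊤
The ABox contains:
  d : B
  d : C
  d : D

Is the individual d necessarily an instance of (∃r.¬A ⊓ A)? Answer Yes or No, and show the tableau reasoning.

1. d : (∃r.¬A ⊓ A)?  L(d) = {B, C, D} ∪ {(∀r.A ⊔ ¬A)}
   apply at d: C⊑∃r.¬A
   open: L(d) ⊇ {B, C, D, ¬A, ∀s.¬C, …} (+ ∃-successors) — d ∉ (∃r.¬A ⊓ A) possible
2. Hence d : (∃r.¬A ⊓ A): not entailed.

No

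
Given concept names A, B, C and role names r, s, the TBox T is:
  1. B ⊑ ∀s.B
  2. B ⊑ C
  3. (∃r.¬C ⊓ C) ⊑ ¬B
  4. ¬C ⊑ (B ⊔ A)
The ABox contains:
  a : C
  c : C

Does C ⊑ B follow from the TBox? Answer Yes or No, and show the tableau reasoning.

No

1. C ⊑ B  ⇔  (C ⊓ ¬B) unsat w.r.t. T
   open: L(x₀) ⊇ {C, ¬B}
2. Hence C ⊑ B: not entailed.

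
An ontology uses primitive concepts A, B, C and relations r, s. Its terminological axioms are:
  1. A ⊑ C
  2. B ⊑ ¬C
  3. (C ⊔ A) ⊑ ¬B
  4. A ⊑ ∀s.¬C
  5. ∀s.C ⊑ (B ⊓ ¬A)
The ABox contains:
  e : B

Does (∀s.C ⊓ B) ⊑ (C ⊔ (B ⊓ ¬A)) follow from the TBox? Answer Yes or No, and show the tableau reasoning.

Yes

1. (∀s.C ⊓ B) ⊑ (C ⊔ (B ⊓ ¬A))  ⇔  ((∀s.C ⊓ B) ⊓ (¬C ⊓ (¬B ⊔ A))) unsat w.r.t. T
   all branches close; clash {C, ¬C} at x₀
2. Hence (∀s.C ⊓ B) ⊑ (C ⊔ (B ⊓ ¬A)): entailed.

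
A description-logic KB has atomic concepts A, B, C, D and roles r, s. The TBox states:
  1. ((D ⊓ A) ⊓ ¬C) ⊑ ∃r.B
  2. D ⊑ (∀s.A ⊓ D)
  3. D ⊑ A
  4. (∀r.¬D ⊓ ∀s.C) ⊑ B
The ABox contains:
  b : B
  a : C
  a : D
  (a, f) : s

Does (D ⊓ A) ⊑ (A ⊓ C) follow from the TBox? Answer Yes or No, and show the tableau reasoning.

1. (D ⊓ A) ⊑ (A ⊓ C)  ⇔  ((D ⊓ A) ⊓ (¬A ⊔ ¬C)) unsat w.r.t. T
   apply at x₀: D⊑(∀s.A ⊓ D)
   open: L(x₀) ⊇ {A, D, ¬C, ∀s.A, ∃r.B, …} (+ ∃-successors)
2. Hence (D ⊓ A) ⊑ (A ⊓ C): not entailed.

No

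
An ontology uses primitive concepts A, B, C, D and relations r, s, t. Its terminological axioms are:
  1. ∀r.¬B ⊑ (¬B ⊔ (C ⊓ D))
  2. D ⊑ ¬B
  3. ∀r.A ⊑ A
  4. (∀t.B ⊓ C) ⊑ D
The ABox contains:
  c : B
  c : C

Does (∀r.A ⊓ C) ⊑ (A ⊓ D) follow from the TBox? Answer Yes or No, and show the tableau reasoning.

1. (∀r.A ⊓ C) ⊑ (A ⊓ D)  ⇔  ((∀r.A ⊓ C) ⊓ (¬A ⊔ ¬D)) unsat w.r.t. T
   apply at x₀: ∀r.A⊑A
   open: L(x₀) ⊇ {A, C, ¬D, ∀r.A, ∃r.B, …} (+ ∃-successors)
2. Hence (∀r.A ⊓ C) ⊑ (A ⊓ D): not entailed.

No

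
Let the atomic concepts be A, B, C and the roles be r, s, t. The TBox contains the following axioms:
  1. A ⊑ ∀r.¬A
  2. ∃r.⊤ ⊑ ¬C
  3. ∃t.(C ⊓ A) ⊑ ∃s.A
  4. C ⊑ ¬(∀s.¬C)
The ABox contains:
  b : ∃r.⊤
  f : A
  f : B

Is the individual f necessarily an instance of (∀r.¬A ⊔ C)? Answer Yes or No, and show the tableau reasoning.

Yes

1. f : (∀r.¬A ⊔ C)?  L(f) = {A, B} ∪ {(∃r.A ⊓ ¬C)}
   clash {A, ¬A} at an ∃-successor — f ∈ (∀r.¬A ⊔ C)
2. Hence f : (∀r.¬A ⊔ C): entailed.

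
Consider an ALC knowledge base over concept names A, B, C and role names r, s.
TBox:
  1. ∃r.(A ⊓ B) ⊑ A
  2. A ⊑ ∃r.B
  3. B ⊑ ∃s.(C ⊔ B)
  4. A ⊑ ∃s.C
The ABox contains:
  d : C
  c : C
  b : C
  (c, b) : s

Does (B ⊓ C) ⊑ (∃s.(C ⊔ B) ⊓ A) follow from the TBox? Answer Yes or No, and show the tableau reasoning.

1. (B ⊓ C) ⊑ (∃s.(C ⊔ B) ⊓ A)  ⇔  ((B ⊓ C) ⊓ (∀s.(¬C ⊓ ¬B) ⊔ ¬A)) unsat w.r.t. T
   apply at x₀: B⊑∃s.(C ⊔ B)
   open: L(x₀) ⊇ {B, C, ¬A, ∀r.(¬A ⊔ ¬B), ∃s.(C ⊔ B)} (+ ∃-successors)
2. Hence (B ⊓ C) ⊑ (∃s.(C ⊔ B) ⊓ A): not entailed.

No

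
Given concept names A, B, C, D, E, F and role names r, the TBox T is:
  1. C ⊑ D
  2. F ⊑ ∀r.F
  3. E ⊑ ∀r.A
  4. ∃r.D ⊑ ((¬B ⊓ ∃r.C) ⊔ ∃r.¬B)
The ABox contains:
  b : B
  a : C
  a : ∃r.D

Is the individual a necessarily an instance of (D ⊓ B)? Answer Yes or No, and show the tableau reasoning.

1. a : (D ⊓ B)?  L(a) = {C, ∃r.D} ∪ {(¬D ⊔ ¬B)}
   apply at a: C⊑D; ∃r.D⊑((¬B ⊓ ∃r.C) ⊔ ∃r.¬B)
   open: L(a) ⊇ {C, D, ¬B, ¬E, ¬F, …} (+ ∃-successors) — a ∉ (D ⊓ B) possible
2. Hence a : (D ⊓ B): not entailed.

No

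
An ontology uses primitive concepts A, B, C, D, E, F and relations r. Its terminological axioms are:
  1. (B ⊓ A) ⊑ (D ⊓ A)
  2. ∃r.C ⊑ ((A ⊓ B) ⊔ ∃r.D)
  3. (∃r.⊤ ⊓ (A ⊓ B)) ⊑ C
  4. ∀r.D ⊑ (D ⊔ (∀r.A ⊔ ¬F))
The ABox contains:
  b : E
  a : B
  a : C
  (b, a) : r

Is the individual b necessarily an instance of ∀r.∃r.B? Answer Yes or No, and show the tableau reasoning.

No

1. b : ∀r.∃r.B?  L(b) = {E} ∪ {∃r.∀r.¬B}
   open: L(b) ⊇ {E, ¬B, ∃r.D, ∃r.¬D, ∃r.∀r.¬B} (+ ∃-successors) — b ∉ ∀r.∃r.B possible
2. Hence b : ∀r.∃r.B: not entailed.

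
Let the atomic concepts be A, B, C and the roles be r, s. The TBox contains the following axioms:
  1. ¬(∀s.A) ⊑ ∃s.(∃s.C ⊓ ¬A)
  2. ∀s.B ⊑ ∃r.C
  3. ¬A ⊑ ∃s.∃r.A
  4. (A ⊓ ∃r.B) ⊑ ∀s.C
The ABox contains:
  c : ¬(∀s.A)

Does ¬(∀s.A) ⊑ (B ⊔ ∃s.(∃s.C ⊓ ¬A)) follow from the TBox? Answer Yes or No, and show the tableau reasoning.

Yes

1. ¬(∀s.A) ⊑ (B ⊔ ∃s.(∃s.C ⊓ ¬A))  ⇔  (∃s.¬A ⊓ (¬B ⊓ ∀s.(∀s.¬C ⊔ A))) unsat w.r.t. T
   all branches close; clash {A, ¬A} at an ∃-successor
2. Hence ¬(∀s.A) ⊑ (B ⊔ ∃s.(∃s.C ⊓ ¬A)): entailed.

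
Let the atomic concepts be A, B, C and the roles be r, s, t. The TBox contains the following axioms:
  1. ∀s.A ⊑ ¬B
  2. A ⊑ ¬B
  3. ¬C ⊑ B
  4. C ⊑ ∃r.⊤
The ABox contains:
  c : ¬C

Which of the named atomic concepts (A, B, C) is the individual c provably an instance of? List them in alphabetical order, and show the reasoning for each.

{B}

1. c : A?  L(c) = {¬C} ∪ {¬A}
   apply at c: ¬C⊑B
   open: L(c) ⊇ {B, ¬A, ¬C, ∃s.¬A} (+ ∃-successors) — c ∉ A possible
2. c : B?  L(c) = {¬C} ∪ {¬B}
   clash {B, ¬B} at c — c ∈ B
3. c : C?  L(c) = {¬C} ∪ {¬C}
   apply at c: ¬C⊑B
   open: L(c) ⊇ {B, ¬A, ¬C, ∃s.¬A} (+ ∃-successors) — c ∉ C possible
4. Entailed for c: {B}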